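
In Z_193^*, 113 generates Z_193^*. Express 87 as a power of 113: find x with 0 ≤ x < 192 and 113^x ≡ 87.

183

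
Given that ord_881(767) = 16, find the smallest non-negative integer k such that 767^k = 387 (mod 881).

4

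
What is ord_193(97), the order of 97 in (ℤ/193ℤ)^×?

96

The order of 97 must divide p − 1 = 192 = 2^6 · 3.
Divisors: 1, 2, 3, 4, 6, 8, 12, 16, 24, 32, 48, 64, 96, 192.
Check each in increasing order: 97^1 ≡ 97;  97^2 ≡ 145;  97^3 ≡ 169;  97^4 ≡ 181;  97^6 ≡ 190;  97^8 ≡ 144;  97^12 ≡ 9;  97^16 ≡ 85;  97^24 ≡ 81;  97^32 ≡ 84;  97^48 ≡ 192;  97^64 ≡ 108;  97^96 ≡ 1.
Smallest exponent giving 1 is 96.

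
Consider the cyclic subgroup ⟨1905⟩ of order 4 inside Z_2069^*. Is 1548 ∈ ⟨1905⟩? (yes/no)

no

⟨1905⟩ has order 4; its elements mod 2069 are {1, 164, 1905, 2068}.
1548 is not in this set.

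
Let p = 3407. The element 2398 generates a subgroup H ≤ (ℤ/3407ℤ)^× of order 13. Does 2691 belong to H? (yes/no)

⟨2398⟩ has order 13; its elements mod 3407 are {1, 713, 726, 841, 2005, 2032, 2398, 2795, 2867, 3147, 3172, 3181, 3378}.
2691 is not in this set.

no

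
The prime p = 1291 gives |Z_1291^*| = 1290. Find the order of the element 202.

The order of 202 must divide p − 1 = 1290 = 2 · 3 · 5 · 43.
Divisors: 1, 2, 3, 5, 6, 10, 15, 30, 43, 86, 129, 215, 258, 430, 645, 1290.
Check each in increasing order: 202^1 ≡ 202;  202^2 ≡ 783;  202^3 ≡ 664;  202^5 ≡ 930;  202^6 ≡ 665;  202^10 ≡ 1221;  202^15 ≡ 741;  202^30 ≡ 406;  202^43 ≡ 958;  202^86 ≡ 1154;  202^129 ≡ 436;  202^215 ≡ 945;  202^258 ≡ 319;  202^430 ≡ 944;  202^645 ≡ 1290;  202^1290 ≡ 1.
Smallest exponent giving 1 is 1290.

1290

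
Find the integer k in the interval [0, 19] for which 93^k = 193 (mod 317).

8

Compute 93^0 mod 317 = 1, then multiply by 93 repeatedly:
  93^0=1  93^1=93  93^2=90  93^3=128  93^4=175
  93^5=108  93^6=217  93^7=210  93^8=193
Found 193 at exponent 8.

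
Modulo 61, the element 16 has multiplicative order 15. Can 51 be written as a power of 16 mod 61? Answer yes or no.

⟨16⟩ has order 15; its elements mod 61 are {1, 9, 12, 13, 15, 16, 20, 22, 25, 34, 42, 47, 56, 57, 58}.
51 is not in this set.

no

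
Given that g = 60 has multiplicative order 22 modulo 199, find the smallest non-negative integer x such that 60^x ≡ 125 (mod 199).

4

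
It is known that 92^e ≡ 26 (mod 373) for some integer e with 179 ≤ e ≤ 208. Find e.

191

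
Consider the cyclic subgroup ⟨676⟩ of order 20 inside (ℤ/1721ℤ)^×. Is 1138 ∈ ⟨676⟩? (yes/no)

yes

1138 ∈ ⟨676⟩ iff 1138^20 ≡ 1 (mod 1721), since |⟨676⟩| = 20.
1138^20 mod 1721 = 1.
Since 1 = 1, 1138 lies in the subgroup.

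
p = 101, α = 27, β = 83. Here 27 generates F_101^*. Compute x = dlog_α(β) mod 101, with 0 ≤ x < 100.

27

Successive powers of 27 modulo 101:
  27^0=1  27^1=27  27^2=22  27^3=89  27^4=80  27^5=39
  27^6=43  27^7=50  27^8=37  27^9=90  27^10=6  27^11=61
  27^12=31  27^13=29  27^14=76  27^15=32  27^16=56  27^17=98
  27^18=20  27^19=35  27^20=36  27^21=63  27^22=85  27^23=73
  27^24=52  27^25=91  27^26=33  27^27=83
So 27^27 ≡ 83 (mod 101), giving x = 27.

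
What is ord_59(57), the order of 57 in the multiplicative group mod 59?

The order of 57 must divide p − 1 = 58 = 2 · 29.
Divisors: 1, 2, 29, 58.
Check each in increasing order: 57^1 ≡ 57;  57^2 ≡ 4;  57^29 ≡ 1.
Smallest exponent giving 1 is 29.

29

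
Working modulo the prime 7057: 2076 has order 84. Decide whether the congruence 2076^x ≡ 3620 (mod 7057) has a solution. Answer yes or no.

yes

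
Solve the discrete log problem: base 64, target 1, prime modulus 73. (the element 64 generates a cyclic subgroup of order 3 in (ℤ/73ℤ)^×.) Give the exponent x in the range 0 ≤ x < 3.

0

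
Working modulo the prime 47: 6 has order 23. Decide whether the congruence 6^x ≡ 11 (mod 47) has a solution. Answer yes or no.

no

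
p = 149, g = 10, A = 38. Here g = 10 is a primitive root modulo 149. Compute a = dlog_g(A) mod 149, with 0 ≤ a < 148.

Baby-step giant-step with m = ceil(sqrt(148)) = 13.
Baby table (10^j mod 149 for j=0..12):
  0:1  1:10  2:100  3:106  4:17  5:21  6:61  7:14
  8:140  9:59  10:143  11:89  12:145
Giant step factor: 10^(-13) ≡ 108 (mod 149).
Scan 38·108^i mod 149 for i = 0, 1, …:
  i=0: 38   i=1: 81   i=2: 106
Match at i=2, j=3: a = 2·13 + 3 = 29.

29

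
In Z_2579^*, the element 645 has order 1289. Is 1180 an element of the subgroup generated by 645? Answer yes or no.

yes

1180 ∈ ⟨645⟩ iff 1180^1289 ≡ 1 (mod 2579), since |⟨645⟩| = 1289.
1180^1289 mod 2579 = 1.
Since 1 = 1, 1180 lies in the subgroup.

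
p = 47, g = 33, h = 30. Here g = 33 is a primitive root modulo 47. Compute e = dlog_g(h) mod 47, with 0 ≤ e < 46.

27

Successive powers of 33 modulo 47:
  33^0=1  33^1=33  33^2=8  33^3=29  33^4=17  33^5=44
  33^6=42  33^7=23  33^8=7  33^9=43  33^10=9  33^11=15
  33^12=25  33^13=26  33^14=12  33^15=20  33^16=2  33^17=19
  33^18=16  33^19=11  33^20=34  33^21=41  33^22=37  33^23=46
  33^24=14  33^25=39  33^26=18  33^27=30
So 33^27 ≡ 30 (mod 47), giving e = 27.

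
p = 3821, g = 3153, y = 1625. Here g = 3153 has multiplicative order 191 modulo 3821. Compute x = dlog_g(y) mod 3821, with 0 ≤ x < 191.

Baby-step giant-step with m = ceil(sqrt(191)) = 14.
Baby table (3153^j mod 3821 for j=0..13):
  0:1  1:3153  2:2988  3:2399  4:2288  5:16  6:775  7:1956
  8:174  9:2219  10:256  11:937  12:728  13:2784
Giant step factor: 3153^(-14) ≡ 3235 (mod 3821).
Scan 1625·3235^i mod 3821 for i = 0, 1, …:
  i=0: 1625   i=1: 3000   i=2: 3481   i=3: 548
  i=4: 3657   i=5: 579   i=6: 775
Match at i=6, j=6: x = 6·14 + 6 = 90.

90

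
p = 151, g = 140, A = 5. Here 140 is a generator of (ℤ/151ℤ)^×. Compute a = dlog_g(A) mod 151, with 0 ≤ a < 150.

Baby-step giant-step with m = ceil(sqrt(150)) = 13.
Baby table (140^j mod 151 for j=0..12):
  0:1  1:140  2:121  3:28  4:145  5:66  6:29  7:134
  8:36  9:57  10:128  11:102  12:86
Giant step factor: 140^(-13) ≡ 117 (mod 151).
Scan 5·117^i mod 151 for i = 0, 1, …:
  i=0: 5   i=1: 132   i=2: 42   i=3: 82
  i=4: 81   i=5: 115   i=6: 16   i=7: 60
  i=8: 74   i=9: 51   i=10: 78   i=11: 66
Match at i=11, j=5: a = 11·13 + 5 = 148.

148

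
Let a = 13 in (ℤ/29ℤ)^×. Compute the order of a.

14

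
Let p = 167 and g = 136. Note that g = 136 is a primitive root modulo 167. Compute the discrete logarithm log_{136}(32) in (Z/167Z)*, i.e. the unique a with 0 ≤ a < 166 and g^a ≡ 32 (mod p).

76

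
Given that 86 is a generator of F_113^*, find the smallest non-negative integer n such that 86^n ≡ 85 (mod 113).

104

Baby-step giant-step with m = ceil(sqrt(112)) = 11.
Baby table (86^j mod 113 for j=0..10):
  0:1  1:86  2:51  3:92  4:2  5:59  6:102  7:71
  8:4  9:5  10:91
Giant step factor: 86^(-11) ≡ 39 (mod 113).
Scan 85·39^i mod 113 for i = 0, 1, …:
  i=0: 85   i=1: 38   i=2: 13   i=3: 55
  i=4: 111   i=5: 35   i=6: 9   i=7: 12
  i=8: 16   i=9: 59
Match at i=9, j=5: n = 9·11 + 5 = 104.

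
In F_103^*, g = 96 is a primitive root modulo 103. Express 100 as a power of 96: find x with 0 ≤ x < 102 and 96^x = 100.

48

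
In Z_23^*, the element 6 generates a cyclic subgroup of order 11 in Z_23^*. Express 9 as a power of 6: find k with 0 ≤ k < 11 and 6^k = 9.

3

Successive powers of 6 modulo 23:
  6^0=1  6^1=6  6^2=13  6^3=9
So 6^3 ≡ 9 (mod 23), giving k = 3.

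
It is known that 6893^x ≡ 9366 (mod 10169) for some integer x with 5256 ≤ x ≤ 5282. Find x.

5261

Compute 6893^5256 mod 10169 = 10077, then multiply by 6893 repeatedly:
  6893^5256=10077  6893^5257=6491  6893^5258=9032  6893^5259=2958  6893^5260=649
  6893^5261=9366
Found 9366 at exponent 5261.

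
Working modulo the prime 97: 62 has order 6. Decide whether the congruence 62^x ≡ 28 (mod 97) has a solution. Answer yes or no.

no

28 ∈ ⟨62⟩ iff 28^6 ≡ 1 (mod 97), since |⟨62⟩| = 6.
28^6 mod 97 = 27.
Since 27 ≠ 1, 28 does not lie in the subgroup.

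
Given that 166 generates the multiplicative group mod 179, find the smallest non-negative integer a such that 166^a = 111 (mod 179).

Baby-step giant-step with m = ceil(sqrt(178)) = 14.
Baby table (166^j mod 179 for j=0..13):
  0:1  1:166  2:169  3:130  4:100  5:132  6:74  7:112
  8:155  9:133  10:61  11:102  12:106  13:54
Giant step factor: 166^(-14) ≡ 64 (mod 179).
Scan 111·64^i mod 179 for i = 0, 1, …:
  i=0: 111   i=1: 123   i=2: 175   i=3: 102
Match at i=3, j=11: a = 3·14 + 11 = 53.

53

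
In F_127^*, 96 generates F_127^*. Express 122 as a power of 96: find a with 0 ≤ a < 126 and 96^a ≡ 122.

6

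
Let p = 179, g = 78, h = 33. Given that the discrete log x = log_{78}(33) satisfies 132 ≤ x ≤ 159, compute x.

157

Compute 78^132 mod 179 = 138, then multiply by 78 repeatedly:
  78^132=138  78^133=24  78^134=82  78^135=131  78^136=15
  78^137=96  78^138=149  78^139=166  78^140=60  78^141=26
  78^142=59  78^143=127  78^144=61  78^145=104  78^146=57
  78^147=150  78^148=65  78^149=58  78^150=49  78^151=63
  78^152=81  78^153=53  78^154=17  78^155=73  78^156=145
  78^157=33
Found 33 at exponent 157.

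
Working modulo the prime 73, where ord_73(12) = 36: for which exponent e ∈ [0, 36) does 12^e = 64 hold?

Successive powers of 12 modulo 73:
  12^0=1  12^1=12  12^2=71  12^3=49  12^4=4  12^5=48
  12^6=65  12^7=50  12^8=16  12^9=46  12^10=41  12^11=54
  12^12=64
So 12^12 ≡ 64 (mod 73), giving e = 12.

12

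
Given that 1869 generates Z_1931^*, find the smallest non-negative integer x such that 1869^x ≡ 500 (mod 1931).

132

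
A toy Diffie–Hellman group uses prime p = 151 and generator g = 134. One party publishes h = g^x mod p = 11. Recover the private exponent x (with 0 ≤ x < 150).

Baby-step giant-step with m = ceil(sqrt(150)) = 13.
Baby table (134^j mod 151 for j=0..12):
  0:1  1:134  2:138  3:70  4:18  5:147  6:68  7:52
  8:22  9:79  10:16  11:30  12:94
Giant step factor: 134^(-13) ≡ 12 (mod 151).
Scan 11·12^i mod 151 for i = 0, 1, …:
  i=0: 11   i=1: 132   i=2: 74   i=3: 133
  i=4: 86   i=5: 126   i=6: 2   i=7: 24
  i=8: 137   i=9: 134
Match at i=9, j=1: x = 9·13 + 1 = 118.

118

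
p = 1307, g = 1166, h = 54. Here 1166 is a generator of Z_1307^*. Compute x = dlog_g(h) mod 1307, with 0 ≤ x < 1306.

545

Baby-step giant-step with m = ceil(sqrt(1306)) = 37.
Baby table (1166^j mod 1307 for j=0..36):
  0:1  1:1166  2:276  3:294  4:370  5:110  6:174  7:299
  8:972  9:183  10:337  11:842  12:215  13:1053  14:525  15:474
  16:1130  17:124  18:814  19:242  20:1167  21:135  22:570  23:664
  24:480  25:284  26:473  27:1271  28:1155  29:520  30:1179  31:1057
  32:1268  33:271  34:999  35:297  36:1254
Giant step factor: 1166^(-37) ≡ 464 (mod 1307).
Scan 54·464^i mod 1307 for i = 0, 1, …:
  i=0: 54   i=1: 223   i=2: 219   i=3: 977
  i=4: 1106   i=5: 840   i=6: 274   i=7: 357
  i=8: 966   i=9: 1230     …   i=13: 214
  i=14: 1271
Match at i=14, j=27: x = 14·37 + 27 = 545.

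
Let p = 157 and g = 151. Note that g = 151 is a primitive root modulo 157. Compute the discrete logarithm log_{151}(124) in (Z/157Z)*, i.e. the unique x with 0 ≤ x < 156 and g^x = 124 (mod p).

68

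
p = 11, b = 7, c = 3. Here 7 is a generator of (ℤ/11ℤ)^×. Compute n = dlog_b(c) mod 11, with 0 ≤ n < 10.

4

Successive powers of 7 modulo 11:
  7^0=1  7^1=7  7^2=5  7^3=2  7^4=3
So 7^4 ≡ 3 (mod 11), giving n = 4.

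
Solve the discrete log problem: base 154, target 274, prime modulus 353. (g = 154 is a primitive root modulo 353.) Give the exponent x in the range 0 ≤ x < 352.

Baby-step giant-step with m = ceil(sqrt(352)) = 19.
Baby table (154^j mod 353 for j=0..18):
  0:1  1:154  2:65  3:126  4:342  5:71  6:344  7:26
  8:121  9:278  10:99  11:67  12:81  13:119  14:323  15:322
  16:168  17:103  18:330
Giant step factor: 154^(-19) ≡ 147 (mod 353).
Scan 274·147^i mod 353 for i = 0, 1, …:
  i=0: 274   i=1: 36   i=2: 350   i=3: 265
  i=4: 125   i=5: 19   i=6: 322
Match at i=6, j=15: x = 6·19 + 15 = 129.

129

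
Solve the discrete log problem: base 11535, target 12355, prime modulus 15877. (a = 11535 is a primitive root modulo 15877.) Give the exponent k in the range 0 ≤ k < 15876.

Baby-step giant-step with m = ceil(sqrt(15876)) = 126.
Baby table (11535^j mod 15877 for j=0..125):
  0:1  1:11535  2:6965  3:3655  4:6990  5:6244  6:6468  7:2357
  8:6571  9:15564  10:9501  11:10981  12:15006  13:3156  14:14376  15:7772
  16:8478  17:7287  18:2707  19:11063  20:8256  21:2714  22:12423  23:9380
  24:12422  25:13722  26:5457  27:10067  28:14344  29:3823  30:7876  31:1466
  32:1305  33:1779  34:7681  35:6675  36:8552  37:3519  38:10053  39:11624
  40:1575  41:4337  42:14745  43:9151  44:6489  45:6437  46:9943  47:12934
  48:13398  49:15089  50:7941  51:5022  52:9474  53:1199  54:1598  55:15610
  56:293  57:13831  58:8489  59:7156  60:15814  61:3637  62:5761  63:7890
  64:4186  65:3553  66:5318  67:10279  68:14706  69:3842  70:4763  71:6785
  72:7242  73:7573  74:15178  75:2551  76:5704  77:1352  78:4106  79:1619
  80:3813  81:3665  82:11201  83:12386  84:11264  85:8749  86:5503  87:859
  88:1317  89:13183  90:11876  91:2904  92:13047  93:14939  94:8284  95:8154
  96:1042  97:581  98:1741  99:13907  100:11914  101:12555  102:7808  103:10936
  104:3995  105:7271  106:8671  107:10762  108:13284  109:2013  110:7781  111:1154
  112:6464  113:3848  114:10465  115:944  116:13295  117:1882  118:5011  119:9605
  120:3969  121:9024  122:2228  123:10994  124:6191  125:14316
Giant step factor: 11535^(-126) ≡ 8670 (mod 15877).
Scan 12355·8670^i mod 15877 for i = 0, 1, …:
  i=0: 12355   i=1: 11608   i=2: 12934
Match at i=2, j=47: k = 2·126 + 47 = 299.

299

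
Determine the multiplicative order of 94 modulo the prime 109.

54

The order of 94 must divide p − 1 = 108 = 2^2 · 3^3.
Divisors: 1, 2, 3, 4, 6, 9, 12, 18, 27, 36, 54, 108.
Check each in increasing order: 94^1 ≡ 94;  94^2 ≡ 7;  94^3 ≡ 4;  94^4 ≡ 49;  94^6 ≡ 16;  94^9 ≡ 64;  94^12 ≡ 38;  94^18 ≡ 63;  94^27 ≡ 108;  94^36 ≡ 45;  94^54 ≡ 1.
Smallest exponent giving 1 is 54.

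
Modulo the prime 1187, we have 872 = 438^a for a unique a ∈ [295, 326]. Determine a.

307

Compute 438^295 mod 1187 = 496, then multiply by 438 repeatedly:
  438^295=496  438^296=27  438^297=1143  438^298=907  438^299=808
  438^300=178  438^301=809  438^302=616  438^303=359  438^304=558
  438^305=1069  438^306=544  438^307=872
Found 872 at exponent 307.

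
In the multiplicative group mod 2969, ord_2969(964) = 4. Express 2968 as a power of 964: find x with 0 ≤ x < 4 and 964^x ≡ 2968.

2

Successive powers of 964 modulo 2969:
  964^0=1  964^1=964  964^2=2968
So 964^2 ≡ 2968 (mod 2969), giving x = 2.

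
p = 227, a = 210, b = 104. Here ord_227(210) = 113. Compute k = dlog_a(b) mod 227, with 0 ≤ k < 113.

60

Baby-step giant-step with m = ceil(sqrt(113)) = 11.
Baby table (210^j mod 227 for j=0..10):
  0:1  1:210  2:62  3:81  4:212  5:28  6:205  7:147
  8:225  9:34  10:103
Giant step factor: 210^(-11) ≡ 7 (mod 227).
Scan 104·7^i mod 227 for i = 0, 1, …:
  i=0: 104   i=1: 47   i=2: 102   i=3: 33
  i=4: 4   i=5: 28
Match at i=5, j=5: k = 5·11 + 5 = 60.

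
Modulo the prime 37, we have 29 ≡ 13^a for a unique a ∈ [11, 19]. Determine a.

15

Compute 13^11 mod 37 = 15, then multiply by 13 repeatedly:
  13^11=15  13^12=10  13^13=19  13^14=25  13^15=29
Found 29 at exponent 15.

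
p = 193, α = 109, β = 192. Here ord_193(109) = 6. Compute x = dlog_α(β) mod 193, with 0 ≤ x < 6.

3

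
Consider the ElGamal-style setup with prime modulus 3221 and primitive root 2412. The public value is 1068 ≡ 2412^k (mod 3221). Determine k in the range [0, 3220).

Baby-step giant-step with m = ceil(sqrt(3220)) = 57.
Baby table (2412^j mod 3221 for j=0..56):
  0:1  1:2412  2:618  3:2514  4:1846  5:1130  6:594  7:2604
  8:3119  9:1993  10:1384  11:1252  12:1747  13:696  14:611  15:1735
  16:741  17:2858  18:556  19:1136  20:2182  21:3091  22:2098  23:185
  24:1722  25:1595  26:1266  27:84  28:2906  29:376  30:1811  31:456
  32:1511  33:1581  34:2929  35:1095  36:3141  37:300  38:2096  39:1803
  40:486  41:3009  42:795  43:1045  44:1718  45:1610  46:2015  47:2912
  48:1964  49:2298  50:2656  51:2924  52:1919  53:51  54:614  55:2529
  56:2595
Giant step factor: 2412^(-57) ≡ 3103 (mod 3221).
Scan 1068·3103^i mod 3221 for i = 0, 1, …:
  i=0: 1068   i=1: 2816   i=2: 2696   i=3: 751
  i=4: 1570   i=5: 1558   i=6: 2974   i=7: 157
  i=8: 800   i=9: 2230     …   i=38: 2325
  i=39: 2656
Match at i=39, j=50: k = 39·57 + 50 = 2273.

2273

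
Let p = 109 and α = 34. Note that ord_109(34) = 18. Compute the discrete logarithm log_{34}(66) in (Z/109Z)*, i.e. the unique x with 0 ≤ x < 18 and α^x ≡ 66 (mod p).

Successive powers of 34 modulo 109:
  34^0=1  34^1=34  34^2=66
So 34^2 ≡ 66 (mod 109), giving x = 2.

2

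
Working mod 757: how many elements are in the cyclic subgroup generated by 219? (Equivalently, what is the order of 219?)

The order of 219 must divide p − 1 = 756 = 2^2 · 3^3 · 7.
Divisors: 1, 2, 3, 4, 6, 7, 9, 12, 14, 18, 21, 27, 28, 36, 42, 54, 63, 84, 108, 126, 189, 252, 378, 756.
Check each in increasing order: 219^1 ≡ 219;  219^2 ≡ 270;  219^3 ≡ 84;  219^4 ≡ 228;  219^6 ≡ 243;  219^7 ≡ 227;  219^9 ≡ 730;  219^12 ≡ 3;  219^14 ≡ 53;  219^18 ≡ 729;  219^21 ≡ 676;  219^27 ≡ 756;  219^28 ≡ 538;  219^36 ≡ 27;  219^42 ≡ 505;  219^54 ≡ 1.
Smallest exponent giving 1 is 54.

54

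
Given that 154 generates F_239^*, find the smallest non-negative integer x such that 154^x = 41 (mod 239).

Baby-step giant-step with m = ceil(sqrt(238)) = 16.
Baby table (154^j mod 239 for j=0..15):
  0:1  1:154  2:55  3:105  4:157  5:39  6:31  7:233
  8:32  9:148  10:87  11:14  12:5  13:53  14:36  15:47
Giant step factor: 154^(-16) ≡ 116 (mod 239).
Scan 41·116^i mod 239 for i = 0, 1, …:
  i=0: 41   i=1: 215   i=2: 84   i=3: 184
  i=4: 73   i=5: 103   i=6: 237   i=7: 7
  i=8: 95   i=9: 26   i=10: 148
Match at i=10, j=9: x = 10·16 + 9 = 169.

169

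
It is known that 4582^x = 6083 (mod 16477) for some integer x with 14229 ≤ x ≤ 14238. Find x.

Compute 4582^14229 mod 16477 = 7637, then multiply by 4582 repeatedly:
  4582^14229=7637  4582^14230=12063  4582^14231=8808  4582^14232=6083
Found 6083 at exponent 14232.

14232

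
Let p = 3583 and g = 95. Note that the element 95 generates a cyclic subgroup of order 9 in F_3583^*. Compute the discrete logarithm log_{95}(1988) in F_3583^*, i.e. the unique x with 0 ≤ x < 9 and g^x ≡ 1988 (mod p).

5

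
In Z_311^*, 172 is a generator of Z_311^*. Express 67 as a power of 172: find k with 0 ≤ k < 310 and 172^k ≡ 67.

262

Baby-step giant-step with m = ceil(sqrt(310)) = 18.
Baby table (172^j mod 311 for j=0..17):
  0:1  1:172  2:39  3:177  4:277  5:61  6:229  7:202
  8:223  9:103  10:300  11:285  12:193  13:230  14:63  15:262
  16:280  17:266
Giant step factor: 172^(-18) ≡ 80 (mod 311).
Scan 67·80^i mod 311 for i = 0, 1, …:
  i=0: 67   i=1: 73   i=2: 242   i=3: 78
  i=4: 20   i=5: 45   i=6: 179   i=7: 14
  i=8: 187   i=9: 32     …   i=13: 237
  i=14: 300
Match at i=14, j=10: k = 14·18 + 10 = 262.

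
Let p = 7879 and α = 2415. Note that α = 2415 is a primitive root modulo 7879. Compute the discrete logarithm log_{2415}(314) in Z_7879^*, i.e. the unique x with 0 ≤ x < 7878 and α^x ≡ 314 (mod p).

Baby-step giant-step with m = ceil(sqrt(7878)) = 89.
Baby table (2415^j mod 7879 for j=0..88):
  0:1  1:2415  2:1765  3:7815  4:3020  5:5225  6:4096  7:3695
  8:4397  9:5742  10:7769  11:2236  12:2825  13:7040  14:6597  15:417
  16:6422  17:3258  18:4828  19:6579  20:4221  21:6168  22:4410  23:5621
  24:7077  25:1404  26:2690  27:4054  28:4692  29:1178  30:551  31:6993
  32:3398  33:4131  34:1551  35:3140  36:3502  37:3163  38:3894  39:4363
  40:2422  41:2912  42:4412  43:2572  44:2728  45:1276  46:851  47:6625
  48:5005  49:689  50:1466  51:2719  52:3178  53:724  54:7201  55:1462
  56:938  57:3997  58:980  59:3000  60:4199  61:312  62:4975  63:7029
  64:3669  65:4639  66:7126  67:1554  68:2506  69:918  70:2971  71:5075
  72:4280  73:6831  74:6118  75:1845  76:4040  77:2398  78:105  79:1447
  80:4108  81:1159  82:1940  83:4974  84:4614  85:1904  86:4703  87:4106
  88:4208
Giant step factor: 2415^(-89) ≡ 3662 (mod 7879).
Scan 314·3662^i mod 7879 for i = 0, 1, …:
  i=0: 314   i=1: 7413   i=2: 3251   i=3: 7872
  i=4: 5882   i=5: 6577   i=6: 6750   i=7: 2077
  i=8: 2739   i=9: 251   i=10: 5198   i=11: 7291
  i=12: 5590   i=13: 938
Match at i=13, j=56: x = 13·89 + 56 = 1213.

1213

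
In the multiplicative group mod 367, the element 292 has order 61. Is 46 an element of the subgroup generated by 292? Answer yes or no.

46 ∈ ⟨292⟩ iff 46^61 ≡ 1 (mod 367), since |⟨292⟩| = 61.
46^61 mod 367 = 1.
Since 1 = 1, 46 lies in the subgroup.

yes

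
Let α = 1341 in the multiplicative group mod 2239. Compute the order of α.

1119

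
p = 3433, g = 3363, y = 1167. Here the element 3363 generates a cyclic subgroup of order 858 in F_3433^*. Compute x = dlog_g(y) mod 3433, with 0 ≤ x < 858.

750

Baby-step giant-step with m = ceil(sqrt(858)) = 30.
Baby table (3363^j mod 3433 for j=0..29):
  0:1  1:3363  2:1467  3:300  4:3031  5:676  6:742  7:2988
  8:253  9:2888  10:387  11:374  12:1284  13:2811  14:2344  15:704
  16:2215  17:2868  18:1787  19:1931  20:2150  21:552  22:2556  23:3029
  24:816  25:1241  26:2388  27:1057  28:1536  29:2336
Giant step factor: 3363^(-30) ≡ 2974 (mod 3433).
Scan 1167·2974^i mod 3433 for i = 0, 1, …:
  i=0: 1167   i=1: 3328   i=2: 133   i=3: 747
  i=4: 427   i=5: 3121   i=6: 2455   i=7: 2612
  i=8: 2642   i=9: 2604     …   i=24: 1264
  i=25: 1
Match at i=25, j=0: x = 25·30 + 0 = 750.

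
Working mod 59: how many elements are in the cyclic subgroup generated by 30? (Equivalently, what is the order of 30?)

The order of 30 must divide p − 1 = 58 = 2 · 29.
Divisors: 1, 2, 29, 58.
Check each in increasing order: 30^1 ≡ 30;  30^2 ≡ 15;  30^29 ≡ 58;  30^58 ≡ 1.
Smallest exponent giving 1 is 58.

58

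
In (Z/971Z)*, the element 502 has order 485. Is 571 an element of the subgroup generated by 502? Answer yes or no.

571 ∈ ⟨502⟩ iff 571^485 ≡ 1 (mod 971), since |⟨502⟩| = 485.
571^485 mod 971 = 970.
Since 970 ≠ 1, 571 does not lie in the subgroup.

no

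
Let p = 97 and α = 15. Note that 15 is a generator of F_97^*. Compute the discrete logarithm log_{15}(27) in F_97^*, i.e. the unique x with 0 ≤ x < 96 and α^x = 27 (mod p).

Baby-step giant-step with m = ceil(sqrt(96)) = 10.
Baby table (15^j mod 97 for j=0..9):
  0:1  1:15  2:31  3:77  4:88  5:59  6:12  7:83
  8:81  9:51
Giant step factor: 15^(-10) ≡ 44 (mod 97).
Scan 27·44^i mod 97 for i = 0, 1, …:
  i=0: 27   i=1: 24   i=2: 86   i=3: 1
Match at i=3, j=0: x = 3·10 + 0 = 30.

30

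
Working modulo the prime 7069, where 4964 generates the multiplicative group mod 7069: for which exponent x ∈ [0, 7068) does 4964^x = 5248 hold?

Baby-step giant-step with m = ceil(sqrt(7068)) = 85.
Baby table (4964^j mod 7069 for j=0..84):
  0:1  1:4964  2:5831  3:4598  4:5740  5:5290  6:5294  7:3943
  8:6060  9:3245  10:4998  11:4951  12:4920  13:6554  14:2518  15:1360
  16:145  17:5811  18:4284  19:2224  20:5227  21:3598  22:4178  23:6215
  24:2144  25:3971  26:3672  27:3926  28:6500  29:3084  30:4591  31:6337
  32:6887  33:1384  34:6177  35:4375  36:1532  37:5673  38:4945  39:3412
  40:6913  41:3206  42:2265  43:3750  44:2323  45:1833  46:1209  47:6964
  48:1886  49:2748  50:4971  51:5234  52:3001  53:2581  54:3056  55:6979
  56:5656  57:5385  58:3251  59:6506  60:4592  61:4232  62:5649  63:5982
  64:4848  65:2596  66:6826  67:2547  68:3936  69:6657  70:4842  71:1088
  72:116  73:3235  74:4841  75:3193  76:1354  77:5706  78:6170  79:4972
  80:3129  81:1763  82:110  83:1727  84:5200
Giant step factor: 4964^(-85) ≡ 7018 (mod 7069).
Scan 5248·7018^i mod 7069 for i = 0, 1, …:
  i=0: 5248   i=1: 974   i=2: 6878   i=3: 2672
  i=4: 5108   i=5: 1045   i=6: 3257   i=7: 3549
  i=8: 2795   i=9: 5904     …   i=64: 2114
  i=65: 5290
Match at i=65, j=5: x = 65·85 + 5 = 5530.

5530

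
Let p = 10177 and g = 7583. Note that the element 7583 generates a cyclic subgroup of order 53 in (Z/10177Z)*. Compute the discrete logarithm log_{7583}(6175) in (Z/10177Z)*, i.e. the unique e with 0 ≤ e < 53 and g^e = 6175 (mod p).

Baby-step giant-step with m = ceil(sqrt(53)) = 8.
Baby table (7583^j mod 10177 for j=0..7):
  0:1  1:7583  2:1839  3:2647  4:3157  5:3227  6:4833  7:1262
Giant step factor: 7583^(-8) ≡ 3607 (mod 10177).
Scan 6175·3607^i mod 10177 for i = 0, 1, …:
  i=0: 6175   i=1: 5949   i=2: 4927   i=3: 2647
Match at i=3, j=3: e = 3·8 + 3 = 27.

27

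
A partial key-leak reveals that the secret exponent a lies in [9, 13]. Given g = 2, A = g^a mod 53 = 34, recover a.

11

Compute 2^9 mod 53 = 35, then multiply by 2 repeatedly:
  2^9=35  2^10=17  2^11=34
Found 34 at exponent 11.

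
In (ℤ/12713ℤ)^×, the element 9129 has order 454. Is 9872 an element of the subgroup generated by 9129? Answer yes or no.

9872 ∈ ⟨9129⟩ iff 9872^454 ≡ 1 (mod 12713), since |⟨9129⟩| = 454.
9872^454 mod 12713 = 12226.
Since 12226 ≠ 1, 9872 does not lie in the subgroup.

no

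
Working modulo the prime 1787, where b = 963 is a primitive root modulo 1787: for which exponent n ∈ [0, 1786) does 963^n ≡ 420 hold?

Baby-step giant-step with m = ceil(sqrt(1786)) = 43.
Baby table (963^j mod 1787 for j=0..42):
  0:1  1:963  2:1703  3:1310  4:1695  5:754  6:580  7:996
  8:1316  9:325  10:250  11:1292  12:444  13:479  14:231  15:865
  16:253  17:607  18:192  19:835  20:1742  21:1340  22:206  23:21
  24:566  25:23  26:705  27:1642  28:1538  29:1458  30:1259  31:831
  32:1464  33:1676  34:327  35:389  36:1124  37:1277  38:295  39:1739
  40:238  41:458  42:1452
Giant step factor: 963^(-43) ≡ 1093 (mod 1787).
Scan 420·1093^i mod 1787 for i = 0, 1, …:
  i=0: 420   i=1: 1588   i=2: 507   i=3: 181
  i=4: 1263   i=5: 895   i=6: 746   i=7: 506
  i=8: 875   i=9: 330     …   i=37: 365
  i=38: 444
Match at i=38, j=12: n = 38·43 + 12 = 1646.

1646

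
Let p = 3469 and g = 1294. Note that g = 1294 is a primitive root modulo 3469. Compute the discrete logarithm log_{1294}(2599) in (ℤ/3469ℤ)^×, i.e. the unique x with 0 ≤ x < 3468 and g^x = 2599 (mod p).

562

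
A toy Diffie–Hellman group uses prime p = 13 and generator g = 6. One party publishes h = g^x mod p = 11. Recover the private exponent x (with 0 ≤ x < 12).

11

Successive powers of 6 modulo 13:
  6^0=1  6^1=6  6^2=10  6^3=8  6^4=9  6^5=2
  6^6=12  6^7=7  6^8=3  6^9=5  6^10=4  6^11=11
So 6^11 ≡ 11 (mod 13), giving x = 11.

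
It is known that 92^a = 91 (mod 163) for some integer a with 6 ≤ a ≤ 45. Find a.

26

Compute 92^6 mod 163 = 65, then multiply by 92 repeatedly:
  92^6=65  92^7=112  92^8=35  92^9=123  92^10=69
  92^11=154  92^12=150  92^13=108  92^14=156  92^15=8
  92^16=84  92^17=67  92^18=133  92^19=11  92^20=34
  92^21=31  92^22=81  92^23=117  92^24=6  92^25=63
  92^26=91
Found 91 at exponent 26.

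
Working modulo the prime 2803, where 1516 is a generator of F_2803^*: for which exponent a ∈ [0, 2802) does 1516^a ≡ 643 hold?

373

Baby-step giant-step with m = ceil(sqrt(2802)) = 53.
Baby table (1516^j mod 2803 for j=0..52):
  0:1  1:1516  2:2599  3:1869  4:2374  5:2735  6:623  7:2660
  8:1846  9:1142  10:1821  11:2484  12:1315  13:607  14:828  15:2307
  16:2071  17:276  18:769  19:2559  20:92  21:2125  22:853  23:965
  24:2577  25:2153  26:1256  27:859  28:1652  29:1353  30:2155  31:1485
  32:451  33:2587  34:495  35:2019  36:2731  37:165  38:673  39:2779
  40:55  41:2093  42:2795  43:1887  44:1632  45:1866  46:629  47:544
  48:622  49:1144  50:2050  51:2076  52:2250
Giant step factor: 1516^(-53) ≡ 67 (mod 2803).
Scan 643·67^i mod 2803 for i = 0, 1, …:
  i=0: 643   i=1: 1036   i=2: 2140   i=3: 427
  i=4: 579   i=5: 2354   i=6: 750   i=7: 2599
Match at i=7, j=2: a = 7·53 + 2 = 373.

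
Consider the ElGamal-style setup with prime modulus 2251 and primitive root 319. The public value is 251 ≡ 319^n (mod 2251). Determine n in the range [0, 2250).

Baby-step giant-step with m = ceil(sqrt(2250)) = 48.
Baby table (319^j mod 2251 for j=0..47):
  0:1  1:319  2:466  3:88  4:1060  5:490  6:991  7:989
  8:351  9:1670  10:1494  11:1625  12:645  13:914  14:1187  15:485
  16:1647  17:910  18:2162  19:872  20:1295  21:1172  22:202  23:1410
  24:1841  25:2019  26:275  27:2187  28:2094  29:1690  30:1121  31:1941
  32:154  33:1855  34:1983  35:46  36:1168  37:1177  38:1797  39:1489
  40:30  41:566  42:474  43:389  44:286  45:1194  46:467  47:407
Giant step factor: 319^(-48) ≡ 1866 (mod 2251).
Scan 251·1866^i mod 2251 for i = 0, 1, …:
  i=0: 251   i=1: 158   i=2: 2198   i=3: 146
  i=4: 65   i=5: 1987   i=6: 345   i=7: 2235
  i=8: 1658   i=9: 954     …   i=14: 288
  i=15: 1670
Match at i=15, j=9: n = 15·48 + 9 = 729.

729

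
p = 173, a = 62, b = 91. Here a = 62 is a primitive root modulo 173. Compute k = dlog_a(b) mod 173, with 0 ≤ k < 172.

79

Baby-step giant-step with m = ceil(sqrt(172)) = 14.
Baby table (62^j mod 173 for j=0..13):
  0:1  1:62  2:38  3:107  4:60  5:87  6:31  7:19
  8:140  9:30  10:130  11:102  12:96  13:70
Giant step factor: 62^(-14) ≡ 150 (mod 173).
Scan 91·150^i mod 173 for i = 0, 1, …:
  i=0: 91   i=1: 156   i=2: 45   i=3: 3
  i=4: 104   i=5: 30
Match at i=5, j=9: k = 5·14 + 9 = 79.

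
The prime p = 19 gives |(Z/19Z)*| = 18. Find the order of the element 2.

The order of 2 must divide p − 1 = 18 = 2 · 3^2.
Divisors: 1, 2, 3, 6, 9, 18.
Check each in increasing order: 2^1 ≡ 2;  2^2 ≡ 4;  2^3 ≡ 8;  2^6 ≡ 7;  2^9 ≡ 18;  2^18 ≡ 1.
Smallest exponent giving 1 is 18.

18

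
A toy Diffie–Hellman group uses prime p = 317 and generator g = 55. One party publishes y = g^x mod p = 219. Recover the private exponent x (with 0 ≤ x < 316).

157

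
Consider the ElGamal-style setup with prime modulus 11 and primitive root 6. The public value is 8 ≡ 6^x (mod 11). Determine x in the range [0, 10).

Successive powers of 6 modulo 11:
  6^0=1  6^1=6  6^2=3  6^3=7  6^4=9  6^5=10
  6^6=5  6^7=8
So 6^7 ≡ 8 (mod 11), giving x = 7.

7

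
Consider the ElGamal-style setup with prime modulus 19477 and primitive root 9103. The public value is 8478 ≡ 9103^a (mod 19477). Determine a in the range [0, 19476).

Baby-step giant-step with m = ceil(sqrt(19476)) = 140.
Baby table (9103^j mod 19477 for j=0..139):
  0:1  1:9103  2:9451  3:2544  4:19356  5:8726  6:5572  7:3808
  8:14641  9:15389  10:7483  11:6680  12:846  13:7723  14:9976  15:9754
  16:14496  17:413  18:478  19:7863  20:18391  21:8458  22:593  23:2950
  24:14544  25:8863  26:6155  27:13113  28:12583  29:18289  30:14848  31:10441
  32:16140  33:7409  34:14753  35:2644  36:14237  37:18930  38:6771  39:11185
  40:10776  41:7756  42:18220  43:10005  44:1063  45:15897  46:15758  47:16446
  48:7716  49:4686  50:2028  51:16165  52:1260  53:17304  54:7813  55:11212
  56:3356  57:9732  58:9000  59:6738  60:2941  61:10525  62:1712  63:2736
  64:14202  65:11957  66:7095  67:53  68:15011  69:13978  70:17970  71:13064
  72:14507  73:3161  74:7054  75:16370  76:17060  77:7059  78:3454  79:5884
  80:302  81:2849  82:10560  83:8685  84:2412  85:5857  86:7722  87:873
  88:303  89:11952  90:534  91:11229  92:2291  93:14583  94:13294  95:4681
  96:14944  97:7864  98:8017  99:17909  100:3137  101:2829  102:3793  103:14435
  104:9963  105:8277  106:8495  107:6295  108:2051  109:11287  110:4386  111:17385
  112:5030  113:17140  114:14650  115:19408  116:14634  117:10099  118:19234  119:8349
  120:1693  121:5072  122:9926  123:2575  124:9394  125:9552  126:6528  127:57
  128:12469  129:12828  130:8669  131:12580  132:10457  133:5972  134:2809  135:16503
  136:708  137:17514  138:10697  139:9268
Giant step factor: 9103^(-140) ≡ 7462 (mod 19477).
Scan 8478·7462^i mod 19477 for i = 0, 1, …:
  i=0: 8478   i=1: 1540   i=2: 50   i=3: 3037
  i=4: 10343   i=5: 11592   i=6: 2147   i=7: 10820
  i=8: 6675   i=9: 6161     …   i=132: 6259
  i=133: 18289
Match at i=133, j=29: a = 133·140 + 29 = 18649.

18649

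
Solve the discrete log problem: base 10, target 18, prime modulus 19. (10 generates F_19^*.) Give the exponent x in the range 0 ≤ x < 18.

Successive powers of 10 modulo 19:
  10^0=1  10^1=10  10^2=5  10^3=12  10^4=6  10^5=3
  10^6=11  10^7=15  10^8=17  10^9=18
So 10^9 ≡ 18 (mod 19), giving x = 9.

9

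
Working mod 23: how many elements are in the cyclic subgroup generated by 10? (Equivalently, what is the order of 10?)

The order of 10 must divide p − 1 = 22 = 2 · 11.
Divisors: 1, 2, 11, 22.
Check each in increasing order: 10^1 ≡ 10;  10^2 ≡ 8;  10^11 ≡ 22;  10^22 ≡ 1.
Smallest exponent giving 1 is 22.

22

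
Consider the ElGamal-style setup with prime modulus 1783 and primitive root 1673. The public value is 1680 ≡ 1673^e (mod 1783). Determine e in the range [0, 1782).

936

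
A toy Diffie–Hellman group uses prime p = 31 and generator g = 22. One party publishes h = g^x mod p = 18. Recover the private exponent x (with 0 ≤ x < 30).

28

Successive powers of 22 modulo 31:
  22^0=1  22^1=22  22^2=19  22^3=15  22^4=20  22^5=6
  22^6=8  22^7=21  22^8=28  22^9=27  22^10=5  22^11=17
  22^12=2  22^13=13  22^14=7  22^15=30  22^16=9  22^17=12
  22^18=16  22^19=11  22^20=25  22^21=23  22^22=10  22^23=3
  22^24=4  22^25=26  22^26=14  22^27=29  22^28=18
So 22^28 ≡ 18 (mod 31), giving x = 28.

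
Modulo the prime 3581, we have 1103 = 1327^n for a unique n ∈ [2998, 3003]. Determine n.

Compute 1327^2998 mod 3581 = 670, then multiply by 1327 repeatedly:
  1327^2998=670  1327^2999=1002  1327^3000=1103
Found 1103 at exponent 3000.

3000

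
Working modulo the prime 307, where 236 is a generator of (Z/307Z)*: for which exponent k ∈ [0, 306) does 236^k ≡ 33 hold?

119

Baby-step giant-step with m = ceil(sqrt(306)) = 18.
Baby table (236^j mod 307 for j=0..17):
  0:1  1:236  2:129  3:51  4:63  5:132  6:145  7:143
  8:285  9:27  10:232  11:106  12:149  13:166  14:187  15:231
  16:177  17:20
Giant step factor: 236^(-18) ≡ 299 (mod 307).
Scan 33·299^i mod 307 for i = 0, 1, …:
  i=0: 33   i=1: 43   i=2: 270   i=3: 296
  i=4: 88   i=5: 217   i=6: 106
Match at i=6, j=11: k = 6·18 + 11 = 119.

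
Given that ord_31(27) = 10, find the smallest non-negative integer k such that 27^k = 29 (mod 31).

Successive powers of 27 modulo 31:
  27^0=1  27^1=27  27^2=16  27^3=29
So 27^3 ≡ 29 (mod 31), giving k = 3.

3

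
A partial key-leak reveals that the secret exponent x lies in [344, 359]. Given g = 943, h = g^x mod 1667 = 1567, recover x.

353

Compute 943^344 mod 1667 = 1293, then multiply by 943 repeatedly:
  943^344=1293  943^345=722  943^346=710  943^347=1063  943^348=542
  943^349=1004  943^350=1583  943^351=804  943^352=1354  943^353=1567
Found 1567 at exponent 353.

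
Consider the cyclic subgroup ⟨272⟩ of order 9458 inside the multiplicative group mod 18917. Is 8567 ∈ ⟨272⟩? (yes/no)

8567 ∈ ⟨272⟩ iff 8567^9458 ≡ 1 (mod 18917), since |⟨272⟩| = 9458.
8567^9458 mod 18917 = 1.
Since 1 = 1, 8567 lies in the subgroup.

yes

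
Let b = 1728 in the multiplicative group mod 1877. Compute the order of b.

1876

The order of 1728 must divide p − 1 = 1876 = 2^2 · 7 · 67.
Divisors: 1, 2, 4, 7, 14, 28, 67, 134, 268, 469, 938, 1876.
Check each in increasing order: 1728^1 ≡ 1728;  1728^2 ≡ 1554;  1728^4 ≡ 1094;  1728^7 ≡ 1088;  1728^14 ≡ 1234;  1728^28 ≡ 509;  1728^67 ≡ 831;  1728^134 ≡ 1702;  1728^268 ≡ 593;  1728^469 ≡ 1740;  1728^938 ≡ 1876;  1728^1876 ≡ 1.
Smallest exponent giving 1 is 1876.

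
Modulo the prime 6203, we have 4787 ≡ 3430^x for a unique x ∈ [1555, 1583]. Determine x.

Compute 3430^1555 mod 6203 = 3168, then multiply by 3430 repeatedly:
  3430^1555=3168  3430^1556=4787
Found 4787 at exponent 1556.

1556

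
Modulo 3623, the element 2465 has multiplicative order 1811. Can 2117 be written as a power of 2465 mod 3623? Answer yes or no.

no

2117 ∈ ⟨2465⟩ iff 2117^1811 ≡ 1 (mod 3623), since |⟨2465⟩| = 1811.
2117^1811 mod 3623 = 3622.
Since 3622 ≠ 1, 2117 does not lie in the subgroup.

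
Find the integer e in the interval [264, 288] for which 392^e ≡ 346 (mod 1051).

269

Compute 392^264 mod 1051 = 945, then multiply by 392 repeatedly:
  392^264=945  392^265=488  392^266=14  392^267=233  392^268=950
  392^269=346
Found 346 at exponent 269.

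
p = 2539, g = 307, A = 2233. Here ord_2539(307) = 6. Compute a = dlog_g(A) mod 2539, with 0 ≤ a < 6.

5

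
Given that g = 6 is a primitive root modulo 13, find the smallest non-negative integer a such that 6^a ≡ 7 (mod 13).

Successive powers of 6 modulo 13:
  6^0=1  6^1=6  6^2=10  6^3=8  6^4=9  6^5=2
  6^6=12  6^7=7
So 6^7 ≡ 7 (mod 13), giving a = 7.

7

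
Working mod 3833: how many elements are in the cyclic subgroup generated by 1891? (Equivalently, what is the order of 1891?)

3832

The order of 1891 must divide p − 1 = 3832 = 2^3 · 479.
Divisors: 1, 2, 4, 8, 479, 958, 1916, 3832.
Check each in increasing order: 1891^1 ≡ 1891;  1891^2 ≡ 3525;  1891^4 ≡ 2872;  1891^8 ≡ 3601;  1891^479 ≡ 3814;  1891^958 ≡ 361;  1891^1916 ≡ 3832;  1891^3832 ≡ 1.
Smallest exponent giving 1 is 3832.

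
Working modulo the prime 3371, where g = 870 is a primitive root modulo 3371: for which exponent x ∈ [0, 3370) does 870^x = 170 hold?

Baby-step giant-step with m = ceil(sqrt(3370)) = 59.
Baby table (870^j mod 3371 for j=0..58):
  0:1  1:870  2:1796  3:1747  4:2940  5:2582  6:1254  7:2147
  8:356  9:2959  10:2257  11:1668  12:1630  13:2280  14:1452  15:2486
  16:2009  17:1652  18:1194  19:512  20:468  21:2640  22:1149  23:1814
  24:552  25:1558  26:318  27:238  28:1429  29:2702  30:1153  31:1923
  32:994  33:1804  34:1965  35:453  36:3074  37:1177  38:2577  39:275
  40:3280  41:1734  42:1743  43:2831  44:2140  45:1008  46:500  47:141
  48:1314  49:411  50:244  51:3278  52:3365  53:1522  54:2708  55:3002
  56:2586  57:1363  58:2589
Giant step factor: 870^(-59) ≡ 28 (mod 3371).
Scan 170·28^i mod 3371 for i = 0, 1, …:
  i=0: 170   i=1: 1389   i=2: 1811   i=3: 143
  i=4: 633   i=5: 869   i=6: 735   i=7: 354
  i=8: 3170   i=9: 1114     …   i=36: 1907
  i=37: 2831
Match at i=37, j=43: x = 37·59 + 43 = 2226.

2226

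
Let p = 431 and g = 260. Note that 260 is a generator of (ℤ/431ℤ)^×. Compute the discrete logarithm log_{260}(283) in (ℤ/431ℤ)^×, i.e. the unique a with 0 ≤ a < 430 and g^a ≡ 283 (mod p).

378

Baby-step giant-step with m = ceil(sqrt(430)) = 21.
Baby table (260^j mod 431 for j=0..20):
  0:1  1:260  2:364  3:251  4:179  5:423  6:75  7:105
  8:147  9:292  10:64  11:262  12:22  13:117  14:250  15:350
  16:59  17:255  18:357  19:155  20:217
Giant step factor: 260^(-21) ≡ 21 (mod 431).
Scan 283·21^i mod 431 for i = 0, 1, …:
  i=0: 283   i=1: 340   i=2: 244   i=3: 383
  i=4: 285   i=5: 382   i=6: 264   i=7: 372
  i=8: 54   i=9: 272     …   i=17: 390
  i=18: 1
Match at i=18, j=0: a = 18·21 + 0 = 378.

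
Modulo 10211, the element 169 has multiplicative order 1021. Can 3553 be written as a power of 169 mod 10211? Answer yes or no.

yes

3553 ∈ ⟨169⟩ iff 3553^1021 ≡ 1 (mod 10211), since |⟨169⟩| = 1021.
3553^1021 mod 10211 = 1.
Since 1 = 1, 3553 lies in the subgroup.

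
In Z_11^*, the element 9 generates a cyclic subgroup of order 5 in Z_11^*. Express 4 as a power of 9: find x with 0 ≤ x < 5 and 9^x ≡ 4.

2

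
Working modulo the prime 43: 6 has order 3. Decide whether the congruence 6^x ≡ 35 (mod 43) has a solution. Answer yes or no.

no

⟨6⟩ has order 3; its elements mod 43 are {1, 6, 36}.
35 is not in this set.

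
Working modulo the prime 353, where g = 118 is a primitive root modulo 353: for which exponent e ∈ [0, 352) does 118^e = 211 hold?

157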